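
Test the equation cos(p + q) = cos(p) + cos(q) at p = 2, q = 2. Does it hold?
Substituting p = 2, q = 2:

LHS = cos(2 + 2) = cos(4) ≈ -0.6536
RHS = cos(2) + cos(2) = 2·cos(2) ≈ -0.8323

LHS ≠ RHS, so the equation does not hold at this point.

Answer: Fails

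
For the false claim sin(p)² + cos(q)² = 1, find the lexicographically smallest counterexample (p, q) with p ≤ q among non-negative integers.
(p, q) = (0, 1)

At (0, 0): both sides equal 1, so it holds there.

Substituting (0, 1) into the claim:
LHS = sin(0)² + cos(1)² = cos(1)² ≈ 0.2919
RHS = 1

Since LHS ≠ RHS, this pair disproves the claim, and no lexicographically smaller pair (p ≤ q, non-negative integers) does.

For instance (1, 7) is also a counterexample (LHS = cos(7)² + sin(1)² ≈ 1.276, RHS = 1), but it's lexicographically larger.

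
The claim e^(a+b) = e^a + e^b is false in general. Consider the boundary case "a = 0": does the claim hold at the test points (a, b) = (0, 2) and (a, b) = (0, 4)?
No, fails at both test points

At (0, 2): LHS = e^2 ≈ 7.389 ≠ RHS = 1 + e^2 ≈ 8.389
At (0, 4): LHS = e^4 ≈ 54.6 ≠ RHS = 1 + e^4 ≈ 55.6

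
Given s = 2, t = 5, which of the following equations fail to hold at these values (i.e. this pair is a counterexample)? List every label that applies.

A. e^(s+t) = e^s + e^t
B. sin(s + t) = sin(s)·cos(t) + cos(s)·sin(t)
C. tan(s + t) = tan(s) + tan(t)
A, C

Evaluating each claim at the given values:
A. LHS = e^7 ≈ 1097, RHS = e^2 + e^5 ≈ 155.8 → fails here (LHS ≠ RHS)
B. LHS = sin(7) ≈ 0.657, RHS = sin(2)·cos(5) + sin(5)·cos(2) ≈ 0.657 → holds here (LHS = RHS)
C. LHS = tan(7) ≈ 0.8714, RHS = tan(5) + tan(2) ≈ -5.566 → fails here (LHS ≠ RHS)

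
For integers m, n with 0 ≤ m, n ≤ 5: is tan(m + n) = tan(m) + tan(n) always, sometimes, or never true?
It holds at (m, n) = (0, 4) (both sides equal tan(4) ≈ 1.158), but fails at (m, n) = (1, 5) (LHS = tan(6) ≈ -0.291, RHS = tan(5) + tan(1) ≈ -1.823).

Answer: Sometimes true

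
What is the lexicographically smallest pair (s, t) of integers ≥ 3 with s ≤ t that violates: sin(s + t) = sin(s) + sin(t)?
Substituting (3, 3) into the claim:
LHS = sin(3 + 3) = sin(6) ≈ -0.2794
RHS = sin(3) + sin(3) = 2·sin(3) ≈ 0.2822

Since LHS ≠ RHS, this pair disproves the claim, and no lexicographically smaller pair (s ≤ t, integers ≥ 3) does.

For instance (9, 9) is also a counterexample (LHS = sin(18) ≈ -0.751, RHS = 2·sin(9) ≈ 0.8242), but it's lexicographically larger.

Answer: (s, t) = (3, 3)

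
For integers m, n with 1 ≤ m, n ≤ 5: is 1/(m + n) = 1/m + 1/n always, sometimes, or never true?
Never true

The claim fails for every pair in the range. For instance at (m, n) = (1, 4): LHS = 1/5, RHS = 5/4.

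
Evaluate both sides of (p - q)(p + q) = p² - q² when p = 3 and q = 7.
LHS = (3 - 7)(3 + 7) = -40
RHS = 3² - 7² = -40

LHS = RHS: the two sides agree.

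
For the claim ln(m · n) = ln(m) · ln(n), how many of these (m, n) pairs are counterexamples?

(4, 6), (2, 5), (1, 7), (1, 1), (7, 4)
Testing each pair:
(4, 6): LHS = ln(24) ≈ 3.178, RHS = ln(4)·ln(6) ≈ 2.484 → counterexample
(2, 5): LHS = ln(10) ≈ 2.303, RHS = ln(2)·ln(5) ≈ 1.116 → counterexample
(1, 7): LHS = ln(7) ≈ 1.946, RHS = 0 → counterexample
(1, 1): LHS = 0, RHS = 0 → satisfies claim
(7, 4): LHS = ln(28) ≈ 3.332, RHS = ln(4)·ln(7) ≈ 2.698 → counterexample

That makes 4 counterexamples.

Answer: 4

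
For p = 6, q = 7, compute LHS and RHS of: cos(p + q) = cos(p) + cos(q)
LHS = cos(6 + 7) = cos(13) ≈ 0.9074
RHS = cos(6) + cos(7) ≈ 1.714

LHS ≠ RHS (they differ by about 0.8066), so the equation does not hold here.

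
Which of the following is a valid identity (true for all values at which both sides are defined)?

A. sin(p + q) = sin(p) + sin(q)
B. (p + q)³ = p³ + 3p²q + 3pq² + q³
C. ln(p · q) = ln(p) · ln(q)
A: fails at (4, 6) — LHS = sin(10) ≈ -0.544, RHS = sin(4) + sin(6) ≈ -1.036.
B: holds — e.g. at (3, 3), both sides equal 216.
C: fails at (2, 4) — LHS = ln(8) ≈ 2.079, RHS = ln(2)·ln(4) ≈ 0.9609.

Answer: B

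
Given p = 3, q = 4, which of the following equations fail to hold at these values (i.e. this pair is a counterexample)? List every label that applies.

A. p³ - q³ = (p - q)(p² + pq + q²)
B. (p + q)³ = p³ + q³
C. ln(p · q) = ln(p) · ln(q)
B, C

Evaluating each claim at the given values:
A. LHS = -37, RHS = -37 → holds here (LHS = RHS)
B. LHS = 343, RHS = 91 → fails here (LHS ≠ RHS)
C. LHS = ln(12) ≈ 2.485, RHS = ln(3)·ln(4) ≈ 1.523 → fails here (LHS ≠ RHS)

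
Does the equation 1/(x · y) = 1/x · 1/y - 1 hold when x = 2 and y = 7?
Substituting x = 2, y = 7:

LHS = 1/(2 · 7) = 1/14
RHS = 1/2 · 1/7 - 1 = -13/14

LHS ≠ RHS, so the equation does not hold at this point.

Answer: Fails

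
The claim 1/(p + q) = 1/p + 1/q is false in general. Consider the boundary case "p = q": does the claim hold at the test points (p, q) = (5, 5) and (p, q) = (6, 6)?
No, fails at both test points

At (5, 5): LHS = 1/10 ≠ RHS = 2/5
At (6, 6): LHS = 1/12 ≠ RHS = 1/3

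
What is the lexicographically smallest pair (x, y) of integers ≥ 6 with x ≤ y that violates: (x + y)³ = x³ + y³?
Substituting (6, 6) into the claim:
LHS = (6 + 6)³ = 1728
RHS = 6³ + 6³ = 432

Since LHS ≠ RHS, this pair disproves the claim, and no lexicographically smaller pair (x ≤ y, integers ≥ 6) does.

For instance (8, 9) is also a counterexample (LHS = 4913, RHS = 1241), but it's lexicographically larger.

Answer: (x, y) = (6, 6)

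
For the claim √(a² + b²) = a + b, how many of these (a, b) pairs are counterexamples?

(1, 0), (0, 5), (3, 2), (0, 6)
1

Testing each pair:
(1, 0): LHS = 1, RHS = 1 → satisfies claim
(0, 5): LHS = 5, RHS = 5 → satisfies claim
(3, 2): LHS = √(13) ≈ 3.606, RHS = 5 → counterexample
(0, 6): LHS = 6, RHS = 6 → satisfies claim

That makes 1 counterexample.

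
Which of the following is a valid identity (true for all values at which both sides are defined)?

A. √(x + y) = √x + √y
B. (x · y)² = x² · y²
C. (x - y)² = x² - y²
B

A: fails at (1, 4) — LHS = √(5) ≈ 2.236, RHS = 3.
B: holds — e.g. at (6, 7), both sides equal 1764.
C: fails at (1, 2) — LHS = 1, RHS = -3.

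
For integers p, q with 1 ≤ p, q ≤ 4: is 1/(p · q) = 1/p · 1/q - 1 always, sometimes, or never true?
Never true

The claim fails for every pair in the range. For instance at (p, q) = (1, 1): LHS = 1, RHS = 0.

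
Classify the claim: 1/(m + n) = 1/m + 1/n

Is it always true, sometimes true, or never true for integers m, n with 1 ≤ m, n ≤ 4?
Never true

The claim fails for every pair in the range. For instance at (m, n) = (3, 1): LHS = 1/4, RHS = 4/3.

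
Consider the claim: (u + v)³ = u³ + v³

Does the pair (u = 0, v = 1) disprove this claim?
Substituting u = 0, v = 1:
LHS = (0 + 1)³ = 1
RHS = 0³ + 1³ = 1

The sides agree, so this pair does not disprove the claim.

Answer: No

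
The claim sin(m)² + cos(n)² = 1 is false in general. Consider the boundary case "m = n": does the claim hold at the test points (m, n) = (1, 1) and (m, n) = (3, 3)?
Yes, holds at both test points

At (1, 1): LHS = cos(1)² + sin(1)² = 1, RHS = 1 → equal
At (3, 3): LHS = sin(3)² + cos(3)² = 1, RHS = 1 → equal

So the claim does hold at both of these boundary points, even though it is not an identity.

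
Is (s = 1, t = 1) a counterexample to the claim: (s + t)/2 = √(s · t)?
No

Substituting s = 1, t = 1:
LHS = (1 + 1)/2 = 1
RHS = √(1 · 1) = 1

The sides agree, so this pair does not disprove the claim.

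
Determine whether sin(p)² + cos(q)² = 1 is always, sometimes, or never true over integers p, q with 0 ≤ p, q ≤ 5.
Sometimes true

It holds at (p, q) = (4, 4) (both sides equal 1), but fails at (p, q) = (5, 1) (LHS = cos(1)² + sin(5)² ≈ 1.211, RHS = 1).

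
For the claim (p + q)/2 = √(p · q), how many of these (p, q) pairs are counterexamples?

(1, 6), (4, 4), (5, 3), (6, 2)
3

Testing each pair:
(1, 6): LHS = 7/2, RHS = √(6) ≈ 2.449 → counterexample
(4, 4): LHS = 4, RHS = 4 → satisfies claim
(5, 3): LHS = 4, RHS = √(15) ≈ 3.873 → counterexample
(6, 2): LHS = 4, RHS = 2·√(3) ≈ 3.464 → counterexample

That makes 3 counterexamples.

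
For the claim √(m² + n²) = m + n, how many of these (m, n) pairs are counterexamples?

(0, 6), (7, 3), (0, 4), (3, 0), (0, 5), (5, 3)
Testing each pair:
(0, 6): LHS = 6, RHS = 6 → satisfies claim
(7, 3): LHS = √(58) ≈ 7.616, RHS = 10 → counterexample
(0, 4): LHS = 4, RHS = 4 → satisfies claim
(3, 0): LHS = 3, RHS = 3 → satisfies claim
(0, 5): LHS = 5, RHS = 5 → satisfies claim
(5, 3): LHS = √(34) ≈ 5.831, RHS = 8 → counterexample

That makes 2 counterexamples.

Answer: 2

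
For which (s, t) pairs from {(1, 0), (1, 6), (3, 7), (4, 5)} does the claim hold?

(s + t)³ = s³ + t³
Testing each pair:
(1, 0): LHS = 1, RHS = 1 → holds
(1, 6): LHS = 343, RHS = 217 → fails
(3, 7): LHS = 1000, RHS = 370 → fails
(4, 5): LHS = 729, RHS = 189 → fails

1 of 4 pairs satisfies the claim.

Answer: (1, 0)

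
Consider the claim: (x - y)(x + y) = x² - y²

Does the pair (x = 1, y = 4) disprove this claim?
No

Substituting x = 1, y = 4:
LHS = (1 - 4)(1 + 4) = -15
RHS = 1² - 4² = -15

The sides agree, so this pair does not disprove the claim.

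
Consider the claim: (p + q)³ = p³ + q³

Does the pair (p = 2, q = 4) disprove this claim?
Yes

Substituting p = 2, q = 4:
LHS = (2 + 4)³ = 216
RHS = 2³ + 4³ = 72

Since LHS ≠ RHS, this pair disproves the claim.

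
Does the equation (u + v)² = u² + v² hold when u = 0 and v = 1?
Holds

Substituting u = 0, v = 1:

LHS = (0 + 1)² = 1
RHS = 0² + 1² = 1

LHS = RHS, so the equation holds at this point.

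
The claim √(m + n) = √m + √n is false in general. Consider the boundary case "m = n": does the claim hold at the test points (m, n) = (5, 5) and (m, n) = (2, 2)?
At (5, 5): LHS = √(10) ≈ 3.162 ≠ RHS = 2·√(5) ≈ 4.472
At (2, 2): LHS = 2 ≠ RHS = 2·√(2) ≈ 2.828

Answer: No, fails at both test points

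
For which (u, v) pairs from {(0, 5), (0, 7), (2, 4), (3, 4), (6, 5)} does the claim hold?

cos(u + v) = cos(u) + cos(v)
Testing each pair:
(0, 5): LHS = cos(5) ≈ 0.2837, RHS = cos(5) + 1 ≈ 1.284 → fails
(0, 7): LHS = cos(7) ≈ 0.7539, RHS = cos(7) + 1 ≈ 1.754 → fails
(2, 4): LHS = cos(6) ≈ 0.9602, RHS = cos(4) + cos(2) ≈ -1.07 → fails
(3, 4): LHS = cos(7) ≈ 0.7539, RHS = cos(3) + cos(4) ≈ -1.644 → fails
(6, 5): LHS = cos(11) ≈ 0.004426, RHS = cos(5) + cos(6) ≈ 1.244 → fails

No pair satisfies the claim.

Answer: None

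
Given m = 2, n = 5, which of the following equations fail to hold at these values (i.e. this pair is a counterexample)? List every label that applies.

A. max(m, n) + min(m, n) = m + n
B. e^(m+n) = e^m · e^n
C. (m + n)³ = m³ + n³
Evaluating each claim at the given values:
A. LHS = 7, RHS = 7 → holds here (LHS = RHS)
B. LHS = e^7 ≈ 1097, RHS = e^7 ≈ 1097 → holds here (LHS = RHS)
C. LHS = 343, RHS = 133 → fails here (LHS ≠ RHS)

Answer: C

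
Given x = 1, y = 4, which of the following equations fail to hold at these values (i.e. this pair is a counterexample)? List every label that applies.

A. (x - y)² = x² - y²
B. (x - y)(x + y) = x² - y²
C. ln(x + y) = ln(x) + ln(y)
A, C

Evaluating each claim at the given values:
A. LHS = 9, RHS = -15 → fails here (LHS ≠ RHS)
B. LHS = -15, RHS = -15 → holds here (LHS = RHS)
C. LHS = ln(5) ≈ 1.609, RHS = ln(4) ≈ 1.386 → fails here (LHS ≠ RHS)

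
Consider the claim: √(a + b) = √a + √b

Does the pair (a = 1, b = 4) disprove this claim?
Yes

Substituting a = 1, b = 4:
LHS = √(1 + 4) = √(5) ≈ 2.236
RHS = √1 + √4 = 3

Since LHS ≠ RHS, this pair disproves the claim.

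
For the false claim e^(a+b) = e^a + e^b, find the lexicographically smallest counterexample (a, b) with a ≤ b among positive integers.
(a, b) = (1, 1)

Substituting (1, 1) into the claim:
LHS = e^(1+1) = e^2 ≈ 7.389
RHS = e^1 + e^1 = 2·e ≈ 5.437

Since LHS ≠ RHS, this pair disproves the claim, and no lexicographically smaller pair (a ≤ b, positive integers) does.

For instance (7, 8) is also a counterexample (LHS = e^15 ≈ 3269017.4, RHS = e^7 + e^8 ≈ 4078), but it's lexicographically larger.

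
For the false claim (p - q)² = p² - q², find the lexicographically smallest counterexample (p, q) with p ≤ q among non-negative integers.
At (0, 0): both sides equal 0, so it holds there.

Substituting (0, 1) into the claim:
LHS = (0 - 1)² = 1
RHS = 0² - 1² = -1

Since LHS ≠ RHS, this pair disproves the claim, and no lexicographically smaller pair (p ≤ q, non-negative integers) does.

For instance (2, 3) is also a counterexample (LHS = 1, RHS = -5), but it's lexicographically larger.

Answer: (p, q) = (0, 1)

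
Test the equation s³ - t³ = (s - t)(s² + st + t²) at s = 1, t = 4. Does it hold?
Holds

Substituting s = 1, t = 4:

LHS = 1³ - 4³ = -63
RHS = (1 - 4)(1² + 1·4 + 4²) = -63

LHS = RHS, so the equation holds at this point.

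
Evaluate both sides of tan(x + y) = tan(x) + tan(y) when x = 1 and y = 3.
LHS = tan(1 + 3) = tan(4) ≈ 1.158
RHS = tan(1) + tan(3) ≈ 1.415

LHS ≠ RHS (they differ by about 0.257), so the equation does not hold here.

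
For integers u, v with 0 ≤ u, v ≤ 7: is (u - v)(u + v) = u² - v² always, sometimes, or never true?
Always true

The identity holds for every pair in the range. For instance at (u, v) = (1, 1): both sides equal 0.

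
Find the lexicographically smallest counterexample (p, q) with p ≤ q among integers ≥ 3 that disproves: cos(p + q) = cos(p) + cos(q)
Substituting (3, 3) into the claim:
LHS = cos(3 + 3) = cos(6) ≈ 0.9602
RHS = cos(3) + cos(3) = 2·cos(3) ≈ -1.98

Since LHS ≠ RHS, this pair disproves the claim, and no lexicographically smaller pair (p ≤ q, integers ≥ 3) does.

For instance (5, 10) is also a counterexample (LHS = cos(15) ≈ -0.7597, RHS = cos(10) + cos(5) ≈ -0.5554), but it's lexicographically larger.

Answer: (p, q) = (3, 3)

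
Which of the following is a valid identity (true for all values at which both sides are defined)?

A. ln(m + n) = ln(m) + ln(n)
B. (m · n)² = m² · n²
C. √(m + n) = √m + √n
B

A: fails at (2, 5) — LHS = ln(7) ≈ 1.946, RHS = ln(2) + ln(5) ≈ 2.303.
B: holds — e.g. at (1, 4), both sides equal 16.
C: fails at (1, 3) — LHS = 2, RHS = 1 + √(3) ≈ 2.732.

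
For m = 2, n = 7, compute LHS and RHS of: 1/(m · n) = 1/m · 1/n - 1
LHS = 1/(2 · 7) = 1/14
RHS = 1/2 · 1/7 - 1 = -13/14

LHS ≠ RHS, so the equation does not hold here.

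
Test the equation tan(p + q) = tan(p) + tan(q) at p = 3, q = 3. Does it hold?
Substituting p = 3, q = 3:

LHS = tan(3 + 3) = tan(6) ≈ -0.291
RHS = tan(3) + tan(3) = 2·tan(3) ≈ -0.2851

LHS ≠ RHS, so the equation does not hold at this point.

Answer: Fails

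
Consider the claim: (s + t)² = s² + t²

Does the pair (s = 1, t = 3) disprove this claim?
Substituting s = 1, t = 3:
LHS = (1 + 3)² = 16
RHS = 1² + 3² = 10

Since LHS ≠ RHS, this pair disproves the claim.

Answer: Yes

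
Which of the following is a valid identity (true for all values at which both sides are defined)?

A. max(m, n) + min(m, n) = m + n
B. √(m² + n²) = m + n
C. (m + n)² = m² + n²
A: holds — e.g. at (4, 4), both sides equal 8.
B: fails at (2, 2) — LHS = 2·√(2) ≈ 2.828, RHS = 4.
C: fails at (2, 5) — LHS = 49, RHS = 29.

Answer: A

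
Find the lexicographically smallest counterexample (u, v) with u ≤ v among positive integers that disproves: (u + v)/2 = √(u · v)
(u, v) = (1, 2)

Substituting (1, 2) into the claim:
LHS = (1 + 2)/2 = 3/2
RHS = √(1 · 2) = √(2) ≈ 1.414

Since LHS ≠ RHS, this pair disproves the claim, and no lexicographically smaller pair (u ≤ v, positive integers) does.

For instance (1, 7) is also a counterexample (LHS = 4, RHS = √(7) ≈ 2.646), but it's lexicographically larger.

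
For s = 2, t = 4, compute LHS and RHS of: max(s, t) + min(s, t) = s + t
LHS = max(2, 4) + min(2, 4) = 6
RHS = 2 + 4 = 6

LHS = RHS: the two sides agree.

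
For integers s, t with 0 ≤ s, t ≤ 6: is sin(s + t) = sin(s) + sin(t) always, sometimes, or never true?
It holds at (s, t) = (0, 5) (both sides equal sin(5) ≈ -0.9589), but fails at (s, t) = (4, 6) (LHS = sin(10) ≈ -0.544, RHS = sin(4) + sin(6) ≈ -1.036).

Answer: Sometimes true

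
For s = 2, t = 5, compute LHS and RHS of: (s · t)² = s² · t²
LHS = (2 · 5)² = 100
RHS = 2² · 5² = 100

LHS = RHS: the two sides agree.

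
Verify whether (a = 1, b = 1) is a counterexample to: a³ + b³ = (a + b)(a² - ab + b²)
No

Substituting a = 1, b = 1:
LHS = 1³ + 1³ = 2
RHS = (1 + 1)(1² - 1·1 + 1²) = 2

The sides agree, so this pair does not disprove the claim.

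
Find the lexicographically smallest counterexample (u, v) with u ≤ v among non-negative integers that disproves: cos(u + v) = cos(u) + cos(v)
(u, v) = (0, 0)

Substituting (0, 0) into the claim:
LHS = cos(0 + 0) = 1
RHS = cos(0) + cos(0) = 2

Since LHS ≠ RHS, this pair disproves the claim, and no lexicographically smaller pair (u ≤ v, non-negative integers) does.

For instance (0, 7) is also a counterexample (LHS = cos(7) ≈ 0.7539, RHS = cos(7) + 1 ≈ 1.754), but it's lexicographically larger.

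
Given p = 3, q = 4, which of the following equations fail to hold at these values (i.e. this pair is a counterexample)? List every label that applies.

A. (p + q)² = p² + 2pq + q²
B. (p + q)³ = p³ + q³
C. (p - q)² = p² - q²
Evaluating each claim at the given values:
A. LHS = 49, RHS = 49 → holds here (LHS = RHS)
B. LHS = 343, RHS = 91 → fails here (LHS ≠ RHS)
C. LHS = 1, RHS = -7 → fails here (LHS ≠ RHS)

Answer: B, C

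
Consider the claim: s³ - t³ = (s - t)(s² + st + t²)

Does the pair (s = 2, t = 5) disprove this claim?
Substituting s = 2, t = 5:
LHS = 2³ - 5³ = -117
RHS = (2 - 5)(2² + 2·5 + 5²) = -117

The sides agree, so this pair does not disprove the claim.

Answer: No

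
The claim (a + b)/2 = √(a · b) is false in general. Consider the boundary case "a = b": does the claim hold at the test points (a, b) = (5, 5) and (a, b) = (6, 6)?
Yes, holds at both test points

At (5, 5): LHS = 5, RHS = 5 → equal
At (6, 6): LHS = 6, RHS = 6 → equal

So the claim does hold at both of these boundary points, even though it is not an identity.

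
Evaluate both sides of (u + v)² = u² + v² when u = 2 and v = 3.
LHS = (2 + 3)² = 25
RHS = 2² + 3² = 13

LHS ≠ RHS, so the equation does not hold here.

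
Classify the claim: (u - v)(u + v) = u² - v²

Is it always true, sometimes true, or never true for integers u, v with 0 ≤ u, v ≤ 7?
Always true

The identity holds for every pair in the range. For instance at (u, v) = (7, 6): both sides equal 13.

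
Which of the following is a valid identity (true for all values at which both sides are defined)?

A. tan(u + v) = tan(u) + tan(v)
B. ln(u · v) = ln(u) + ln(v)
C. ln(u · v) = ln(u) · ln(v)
B

A: fails at (1, 5) — LHS = tan(6) ≈ -0.291, RHS = tan(5) + tan(1) ≈ -1.823.
B: holds — e.g. at (1, 1), both sides equal 0.
C: fails at (1, 3) — LHS = ln(3) ≈ 1.099, RHS = 0.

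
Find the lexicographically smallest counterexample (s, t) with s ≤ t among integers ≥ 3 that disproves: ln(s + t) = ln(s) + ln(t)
(s, t) = (3, 3)

Substituting (3, 3) into the claim:
LHS = ln(3 + 3) = ln(6) ≈ 1.792
RHS = ln(3) + ln(3) = 2·ln(3) ≈ 2.197

Since LHS ≠ RHS, this pair disproves the claim, and no lexicographically smaller pair (s ≤ t, integers ≥ 3) does.

For instance (8, 8) is also a counterexample (LHS = ln(16) ≈ 2.773, RHS = 2·ln(8) ≈ 4.159), but it's lexicographically larger.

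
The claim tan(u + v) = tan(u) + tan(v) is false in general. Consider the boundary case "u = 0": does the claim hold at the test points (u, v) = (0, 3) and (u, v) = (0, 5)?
Yes, holds at both test points

At (0, 3): LHS = tan(3) ≈ -0.1425, RHS = tan(3) ≈ -0.1425 → equal
At (0, 5): LHS = tan(5) ≈ -3.381, RHS = tan(5) ≈ -3.381 → equal

So the claim does hold at both of these boundary points, even though it is not an identity.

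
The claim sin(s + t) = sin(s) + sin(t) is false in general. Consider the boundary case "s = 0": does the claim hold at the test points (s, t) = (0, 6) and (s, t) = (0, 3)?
Yes, holds at both test points

At (0, 6): LHS = sin(6) ≈ -0.2794, RHS = sin(6) ≈ -0.2794 → equal
At (0, 3): LHS = sin(3) ≈ 0.1411, RHS = sin(3) ≈ 0.1411 → equal

So the claim does hold at both of these boundary points, even though it is not an identity.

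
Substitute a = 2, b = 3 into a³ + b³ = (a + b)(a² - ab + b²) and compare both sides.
LHS = 2³ + 3³ = 35
RHS = (2 + 3)(2² - 2·3 + 3²) = 35

LHS = RHS: the two sides agree.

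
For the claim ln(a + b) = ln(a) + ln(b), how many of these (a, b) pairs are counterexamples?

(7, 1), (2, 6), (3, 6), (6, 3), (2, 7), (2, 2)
Testing each pair:
(7, 1): LHS = ln(8) ≈ 2.079, RHS = ln(7) ≈ 1.946 → counterexample
(2, 6): LHS = ln(8) ≈ 2.079, RHS = ln(2) + ln(6) ≈ 2.485 → counterexample
(3, 6): LHS = ln(9) ≈ 2.197, RHS = ln(3) + ln(6) ≈ 2.89 → counterexample
(6, 3): LHS = ln(9) ≈ 2.197, RHS = ln(3) + ln(6) ≈ 2.89 → counterexample
(2, 7): LHS = ln(9) ≈ 2.197, RHS = ln(2) + ln(7) ≈ 2.639 → counterexample
(2, 2): LHS = ln(4) ≈ 1.386, RHS = 2·ln(2) ≈ 1.386 → satisfies claim

That makes 5 counterexamples.

Answer: 5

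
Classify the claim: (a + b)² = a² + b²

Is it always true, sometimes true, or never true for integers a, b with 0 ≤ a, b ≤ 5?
It holds at (a, b) = (0, 3) (both sides equal 9), but fails at (a, b) = (1, 2) (LHS = 9, RHS = 5).

Answer: Sometimes true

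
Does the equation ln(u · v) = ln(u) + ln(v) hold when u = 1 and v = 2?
Holds

Substituting u = 1, v = 2:

LHS = ln(1 · 2) = ln(2) ≈ 0.6931
RHS = ln(1) + ln(2) = ln(2) ≈ 0.6931

LHS = RHS, so the equation holds at this point.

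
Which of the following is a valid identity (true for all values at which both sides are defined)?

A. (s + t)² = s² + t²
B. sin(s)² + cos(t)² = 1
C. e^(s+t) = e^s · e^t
A: fails at (1, 5) — LHS = 36, RHS = 26.
B: fails at (5, 8) — LHS = cos(8)² + sin(5)² ≈ 0.9407, RHS = 1.
C: holds — e.g. at (2, 5), both sides equal e^7 ≈ 1097.

Answer: C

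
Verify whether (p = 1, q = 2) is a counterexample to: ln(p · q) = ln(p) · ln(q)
Substituting p = 1, q = 2:
LHS = ln(1 · 2) = ln(2) ≈ 0.6931
RHS = ln(1) · ln(2) = 0

Since LHS ≠ RHS, this pair disproves the claim.

Answer: Yes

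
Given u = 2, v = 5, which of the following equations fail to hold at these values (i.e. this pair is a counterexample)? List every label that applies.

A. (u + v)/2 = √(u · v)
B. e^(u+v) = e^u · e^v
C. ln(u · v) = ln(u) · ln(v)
A, C

Evaluating each claim at the given values:
A. LHS = 7/2, RHS = √(10) ≈ 3.162 → fails here (LHS ≠ RHS)
B. LHS = e^7 ≈ 1097, RHS = e^7 ≈ 1097 → holds here (LHS = RHS)
C. LHS = ln(10) ≈ 2.303, RHS = ln(2)·ln(5) ≈ 1.116 → fails here (LHS ≠ RHS)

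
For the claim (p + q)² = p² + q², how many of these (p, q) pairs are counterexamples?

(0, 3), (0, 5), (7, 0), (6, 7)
1

Testing each pair:
(0, 3): LHS = 9, RHS = 9 → satisfies claim
(0, 5): LHS = 25, RHS = 25 → satisfies claim
(7, 0): LHS = 49, RHS = 49 → satisfies claim
(6, 7): LHS = 169, RHS = 85 → counterexample

That makes 1 counterexample.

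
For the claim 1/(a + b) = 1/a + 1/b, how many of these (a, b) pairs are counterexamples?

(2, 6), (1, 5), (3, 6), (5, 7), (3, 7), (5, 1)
Testing each pair:
(2, 6): LHS = 1/8, RHS = 2/3 → counterexample
(1, 5): LHS = 1/6, RHS = 6/5 → counterexample
(3, 6): LHS = 1/9, RHS = 1/2 → counterexample
(5, 7): LHS = 1/12, RHS = 12/35 → counterexample
(3, 7): LHS = 1/10, RHS = 10/21 → counterexample
(5, 1): LHS = 1/6, RHS = 6/5 → counterexample

That makes 6 counterexamples.

Answer: 6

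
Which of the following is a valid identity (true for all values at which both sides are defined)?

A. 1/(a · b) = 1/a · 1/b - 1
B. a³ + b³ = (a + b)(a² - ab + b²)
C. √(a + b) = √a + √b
B

A: fails at (6, 7) — LHS = 1/42, RHS = -41/42.
B: holds — e.g. at (4, 5), both sides equal 189.
C: fails at (3, 4) — LHS = √(7) ≈ 2.646, RHS = √(3) + 2 ≈ 3.732.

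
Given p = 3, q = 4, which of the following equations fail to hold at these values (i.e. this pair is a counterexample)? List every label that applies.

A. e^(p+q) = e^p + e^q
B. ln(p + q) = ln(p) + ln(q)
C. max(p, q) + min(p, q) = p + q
Evaluating each claim at the given values:
A. LHS = e^7 ≈ 1097, RHS = e^3 + e^4 ≈ 74.68 → fails here (LHS ≠ RHS)
B. LHS = ln(7) ≈ 1.946, RHS = ln(3) + ln(4) ≈ 2.485 → fails here (LHS ≠ RHS)
C. LHS = 7, RHS = 7 → holds here (LHS = RHS)

Answer: A, B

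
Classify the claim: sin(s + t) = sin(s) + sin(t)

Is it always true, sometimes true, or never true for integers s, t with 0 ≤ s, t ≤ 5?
It holds at (s, t) = (0, 1) (both sides equal sin(1) ≈ 0.8415), but fails at (s, t) = (3, 3) (LHS = sin(6) ≈ -0.2794, RHS = 2·sin(3) ≈ 0.2822).

Answer: Sometimes true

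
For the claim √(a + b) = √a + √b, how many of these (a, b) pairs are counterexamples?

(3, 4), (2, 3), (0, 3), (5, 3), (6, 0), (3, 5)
Testing each pair:
(3, 4): LHS = √(7) ≈ 2.646, RHS = √(3) + 2 ≈ 3.732 → counterexample
(2, 3): LHS = √(5) ≈ 2.236, RHS = √(2) + √(3) ≈ 3.146 → counterexample
(0, 3): LHS = √(3) ≈ 1.732, RHS = √(3) ≈ 1.732 → satisfies claim
(5, 3): LHS = 2·√(2) ≈ 2.828, RHS = √(3) + √(5) ≈ 3.968 → counterexample
(6, 0): LHS = √(6) ≈ 2.449, RHS = √(6) ≈ 2.449 → satisfies claim
(3, 5): LHS = 2·√(2) ≈ 2.828, RHS = √(3) + √(5) ≈ 3.968 → counterexample

That makes 4 counterexamples.

Answer: 4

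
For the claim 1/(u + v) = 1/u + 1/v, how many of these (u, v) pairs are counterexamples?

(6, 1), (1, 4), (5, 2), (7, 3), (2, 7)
5

Testing each pair:
(6, 1): LHS = 1/7, RHS = 7/6 → counterexample
(1, 4): LHS = 1/5, RHS = 5/4 → counterexample
(5, 2): LHS = 1/7, RHS = 7/10 → counterexample
(7, 3): LHS = 1/10, RHS = 10/21 → counterexample
(2, 7): LHS = 1/9, RHS = 9/14 → counterexample

That makes 5 counterexamples.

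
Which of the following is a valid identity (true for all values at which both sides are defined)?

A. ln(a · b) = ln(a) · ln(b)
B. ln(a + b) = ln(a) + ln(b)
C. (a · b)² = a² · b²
A: fails at (4, 6) — LHS = ln(24) ≈ 3.178, RHS = ln(4)·ln(6) ≈ 2.484.
B: fails at (1, 2) — LHS = ln(3) ≈ 1.099, RHS = ln(2) ≈ 0.6931.
C: holds — e.g. at (3, 7), both sides equal 441.

Answer: C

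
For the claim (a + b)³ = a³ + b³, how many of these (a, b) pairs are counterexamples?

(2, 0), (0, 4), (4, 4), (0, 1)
1

Testing each pair:
(2, 0): LHS = 8, RHS = 8 → satisfies claim
(0, 4): LHS = 64, RHS = 64 → satisfies claim
(4, 4): LHS = 512, RHS = 128 → counterexample
(0, 1): LHS = 1, RHS = 1 → satisfies claim

That makes 1 counterexample.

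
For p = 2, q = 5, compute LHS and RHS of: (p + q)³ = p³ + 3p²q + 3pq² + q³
LHS = (2 + 5)³ = 343
RHS = 2³ + 3·2²·5 + 3·2·5² + 5³ = 343

LHS = RHS: the two sides agree.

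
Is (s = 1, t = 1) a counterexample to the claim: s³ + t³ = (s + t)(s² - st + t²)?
Substituting s = 1, t = 1:
LHS = 1³ + 1³ = 2
RHS = (1 + 1)(1² - 1·1 + 1²) = 2

The sides agree, so this pair does not disprove the claim.

Answer: No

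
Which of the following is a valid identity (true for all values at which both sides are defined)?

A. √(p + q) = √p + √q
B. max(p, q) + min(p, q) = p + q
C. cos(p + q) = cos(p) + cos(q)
A: fails at (1, 4) — LHS = √(5) ≈ 2.236, RHS = 3.
B: holds — e.g. at (4, 5), both sides equal 9.
C: fails at (4, 5) — LHS = cos(9) ≈ -0.9111, RHS = cos(4) + cos(5) ≈ -0.37.

Answer: B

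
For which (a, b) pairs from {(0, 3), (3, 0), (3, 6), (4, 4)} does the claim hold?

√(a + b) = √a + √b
(0, 3), (3, 0)

Testing each pair:
(0, 3): LHS = √(3) ≈ 1.732, RHS = √(3) ≈ 1.732 → holds
(3, 0): LHS = √(3) ≈ 1.732, RHS = √(3) ≈ 1.732 → holds
(3, 6): LHS = 3, RHS = √(3) + √(6) ≈ 4.182 → fails
(4, 4): LHS = 2·√(2) ≈ 2.828, RHS = 4 → fails

2 of 4 pairs satisfy the claim.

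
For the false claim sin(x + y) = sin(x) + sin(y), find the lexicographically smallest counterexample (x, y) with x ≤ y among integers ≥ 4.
Substituting (4, 4) into the claim:
LHS = sin(4 + 4) = sin(8) ≈ 0.9894
RHS = sin(4) + sin(4) = 2·sin(4) ≈ -1.514

Since LHS ≠ RHS, this pair disproves the claim, and no lexicographically smaller pair (x ≤ y, integers ≥ 4) does.

For instance (9, 10) is also a counterexample (LHS = sin(19) ≈ 0.1499, RHS = sin(10) + sin(9) ≈ -0.1319), but it's lexicographically larger.

Answer: (x, y) = (4, 4)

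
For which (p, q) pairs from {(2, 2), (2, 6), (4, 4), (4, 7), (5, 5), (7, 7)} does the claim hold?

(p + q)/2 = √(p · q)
(2, 2), (4, 4), (5, 5), (7, 7)

Testing each pair:
(2, 2): LHS = 2, RHS = 2 → holds
(2, 6): LHS = 4, RHS = 2·√(3) ≈ 3.464 → fails
(4, 4): LHS = 4, RHS = 4 → holds
(4, 7): LHS = 11/2, RHS = 2·√(7) ≈ 5.292 → fails
(5, 5): LHS = 5, RHS = 5 → holds
(7, 7): LHS = 7, RHS = 7 → holds

4 of 6 pairs satisfy the claim.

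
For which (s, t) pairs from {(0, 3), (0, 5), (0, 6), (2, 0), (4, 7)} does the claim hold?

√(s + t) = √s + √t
(0, 3), (0, 5), (0, 6), (2, 0)

Testing each pair:
(0, 3): LHS = √(3) ≈ 1.732, RHS = √(3) ≈ 1.732 → holds
(0, 5): LHS = √(5) ≈ 2.236, RHS = √(5) ≈ 2.236 → holds
(0, 6): LHS = √(6) ≈ 2.449, RHS = √(6) ≈ 2.449 → holds
(2, 0): LHS = √(2) ≈ 1.414, RHS = √(2) ≈ 1.414 → holds
(4, 7): LHS = √(11) ≈ 3.317, RHS = 2 + √(7) ≈ 4.646 → fails

4 of 5 pairs satisfy the claim.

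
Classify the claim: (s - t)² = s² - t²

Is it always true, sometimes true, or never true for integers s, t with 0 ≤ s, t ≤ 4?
It holds at (s, t) = (2, 2) (both sides equal 0), but fails at (s, t) = (0, 4) (LHS = 16, RHS = -16).

Answer: Sometimes true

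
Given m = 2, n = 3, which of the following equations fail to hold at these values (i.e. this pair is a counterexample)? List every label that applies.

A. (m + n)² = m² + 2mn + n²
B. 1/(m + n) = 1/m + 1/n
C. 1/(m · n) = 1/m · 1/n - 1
B, C

Evaluating each claim at the given values:
A. LHS = 25, RHS = 25 → holds here (LHS = RHS)
B. LHS = 1/5, RHS = 5/6 → fails here (LHS ≠ RHS)
C. LHS = 1/6, RHS = -5/6 → fails here (LHS ≠ RHS)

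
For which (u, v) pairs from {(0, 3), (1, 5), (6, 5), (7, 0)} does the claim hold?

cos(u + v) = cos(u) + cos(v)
None

Testing each pair:
(0, 3): LHS = cos(3) ≈ -0.99, RHS = cos(3) + 1 ≈ 0.01001 → fails
(1, 5): LHS = cos(6) ≈ 0.9602, RHS = cos(5) + cos(1) ≈ 0.824 → fails
(6, 5): LHS = cos(11) ≈ 0.004426, RHS = cos(5) + cos(6) ≈ 1.244 → fails
(7, 0): LHS = cos(7) ≈ 0.7539, RHS = cos(7) + 1 ≈ 1.754 → fails

No pair satisfies the claim.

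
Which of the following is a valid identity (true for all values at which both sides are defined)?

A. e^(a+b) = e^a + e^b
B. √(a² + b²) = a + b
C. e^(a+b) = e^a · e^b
C

A: fails at (3, 5) — LHS = e^8 ≈ 2981, RHS = e^3 + e^5 ≈ 168.5.
B: fails at (1, 3) — LHS = √(10) ≈ 3.162, RHS = 4.
C: holds — e.g. at (3, 5), both sides equal e^8 ≈ 2981.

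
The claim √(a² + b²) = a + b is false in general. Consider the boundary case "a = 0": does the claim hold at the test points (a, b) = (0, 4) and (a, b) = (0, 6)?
At (0, 4): LHS = 4, RHS = 4 → equal
At (0, 6): LHS = 6, RHS = 6 → equal

So the claim does hold at both of these boundary points, even though it is not an identity.

Answer: Yes, holds at both test points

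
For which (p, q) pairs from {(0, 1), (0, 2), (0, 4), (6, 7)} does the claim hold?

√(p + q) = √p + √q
(0, 1), (0, 2), (0, 4)

Testing each pair:
(0, 1): LHS = 1, RHS = 1 → holds
(0, 2): LHS = √(2) ≈ 1.414, RHS = √(2) ≈ 1.414 → holds
(0, 4): LHS = 2, RHS = 2 → holds
(6, 7): LHS = √(13) ≈ 3.606, RHS = √(6) + √(7) ≈ 5.095 → fails

3 of 4 pairs satisfy the claim.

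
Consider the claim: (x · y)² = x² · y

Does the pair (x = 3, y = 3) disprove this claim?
Yes

Substituting x = 3, y = 3:
LHS = (3 · 3)² = 81
RHS = 3² · 3 = 27

Since LHS ≠ RHS, this pair disproves the claim.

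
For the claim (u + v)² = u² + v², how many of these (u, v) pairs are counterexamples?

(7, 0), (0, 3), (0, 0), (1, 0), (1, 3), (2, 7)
Testing each pair:
(7, 0): LHS = 49, RHS = 49 → satisfies claim
(0, 3): LHS = 9, RHS = 9 → satisfies claim
(0, 0): LHS = 0, RHS = 0 → satisfies claim
(1, 0): LHS = 1, RHS = 1 → satisfies claim
(1, 3): LHS = 16, RHS = 10 → counterexample
(2, 7): LHS = 81, RHS = 53 → counterexample

That makes 2 counterexamples.

Answer: 2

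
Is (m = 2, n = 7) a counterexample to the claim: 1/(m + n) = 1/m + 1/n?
Yes

Substituting m = 2, n = 7:
LHS = 1/(2 + 7) = 1/9
RHS = 1/2 + 1/7 = 9/14

Since LHS ≠ RHS, this pair disproves the claim.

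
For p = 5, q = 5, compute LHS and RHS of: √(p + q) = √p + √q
LHS = √(5 + 5) = √(10) ≈ 3.162
RHS = √5 + √5 = 2·√(5) ≈ 4.472

LHS ≠ RHS (they differ by about 1.31), so the equation does not hold here.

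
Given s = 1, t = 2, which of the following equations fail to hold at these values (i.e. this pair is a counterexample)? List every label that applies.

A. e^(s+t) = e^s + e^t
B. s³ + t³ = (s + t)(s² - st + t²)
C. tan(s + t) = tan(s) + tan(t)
Evaluating each claim at the given values:
A. LHS = e^3 ≈ 20.09, RHS = e + e^2 ≈ 10.11 → fails here (LHS ≠ RHS)
B. LHS = 9, RHS = 9 → holds here (LHS = RHS)
C. LHS = tan(3) ≈ -0.1425, RHS = tan(2) + tan(1) ≈ -0.6276 → fails here (LHS ≠ RHS)

Answer: A, C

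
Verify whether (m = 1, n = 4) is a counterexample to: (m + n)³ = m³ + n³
Yes

Substituting m = 1, n = 4:
LHS = (1 + 4)³ = 125
RHS = 1³ + 4³ = 65

Since LHS ≠ RHS, this pair disproves the claim.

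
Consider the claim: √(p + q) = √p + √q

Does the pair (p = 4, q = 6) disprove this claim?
Substituting p = 4, q = 6:
LHS = √(4 + 6) = √(10) ≈ 3.162
RHS = √4 + √6 = 2 + √(6) ≈ 4.449

Since LHS ≠ RHS, this pair disproves the claim.

Answer: Yes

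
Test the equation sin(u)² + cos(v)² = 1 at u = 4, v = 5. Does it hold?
Substituting u = 4, v = 5:

LHS = sin(4)² + cos(5)² ≈ 0.6532
RHS = 1

LHS ≠ RHS, so the equation does not hold at this point.

Answer: Fails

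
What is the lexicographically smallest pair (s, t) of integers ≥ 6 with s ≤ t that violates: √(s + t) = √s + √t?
(s, t) = (6, 6)

Substituting (6, 6) into the claim:
LHS = √(6 + 6) = 2·√(3) ≈ 3.464
RHS = √6 + √6 = 2·√(6) ≈ 4.899

Since LHS ≠ RHS, this pair disproves the claim, and no lexicographically smaller pair (s ≤ t, integers ≥ 6) does.

For instance (6, 10) is also a counterexample (LHS = 4, RHS = √(6) + √(10) ≈ 5.612), but it's lexicographically larger.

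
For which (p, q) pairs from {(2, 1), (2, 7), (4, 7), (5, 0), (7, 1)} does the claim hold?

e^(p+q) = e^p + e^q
Testing each pair:
(2, 1): LHS = e^3 ≈ 20.09, RHS = e + e^2 ≈ 10.11 → fails
(2, 7): LHS = e^9 ≈ 8103, RHS = e^2 + e^7 ≈ 1104 → fails
(4, 7): LHS = e^11 ≈ 59874.1, RHS = e^4 + e^7 ≈ 1151 → fails
(5, 0): LHS = e^5 ≈ 148.4, RHS = 1 + e^5 ≈ 149.4 → fails
(7, 1): LHS = e^8 ≈ 2981, RHS = e + e^7 ≈ 1099 → fails

No pair satisfies the claim.

Answer: None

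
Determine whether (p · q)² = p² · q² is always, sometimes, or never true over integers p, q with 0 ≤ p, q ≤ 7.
Always true

The identity holds for every pair in the range. For instance at (p, q) = (0, 3): both sides equal 0.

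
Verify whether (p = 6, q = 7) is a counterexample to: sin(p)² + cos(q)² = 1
Yes

Substituting p = 6, q = 7:
LHS = sin(6)² + cos(7)² ≈ 0.6464
RHS = 1

Since LHS ≠ RHS, this pair disproves the claim.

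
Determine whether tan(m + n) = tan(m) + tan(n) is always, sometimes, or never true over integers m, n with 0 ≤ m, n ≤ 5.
Sometimes true

It holds at (m, n) = (4, 0) (both sides equal tan(4) ≈ 1.158), but fails at (m, n) = (1, 4) (LHS = tan(5) ≈ -3.381, RHS = tan(4) + tan(1) ≈ 2.715).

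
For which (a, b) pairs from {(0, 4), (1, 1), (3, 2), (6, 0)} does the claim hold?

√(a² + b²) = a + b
(0, 4), (6, 0)

Testing each pair:
(0, 4): LHS = 4, RHS = 4 → holds
(1, 1): LHS = √(2) ≈ 1.414, RHS = 2 → fails
(3, 2): LHS = √(13) ≈ 3.606, RHS = 5 → fails
(6, 0): LHS = 6, RHS = 6 → holds

2 of 4 pairs satisfy the claim.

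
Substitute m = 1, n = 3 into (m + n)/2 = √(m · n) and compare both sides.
LHS = (1 + 3)/2 = 2
RHS = √(1 · 3) = √(3) ≈ 1.732

LHS ≠ RHS (they differ by about 0.2679), so the equation does not hold here.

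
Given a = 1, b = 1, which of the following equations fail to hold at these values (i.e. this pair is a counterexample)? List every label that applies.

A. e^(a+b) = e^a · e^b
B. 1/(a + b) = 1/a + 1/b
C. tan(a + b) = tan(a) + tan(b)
B, C

Evaluating each claim at the given values:
A. LHS = e^2 ≈ 7.389, RHS = e^2 ≈ 7.389 → holds here (LHS = RHS)
B. LHS = 1/2, RHS = 2 → fails here (LHS ≠ RHS)
C. LHS = tan(2) ≈ -2.185, RHS = 2·tan(1) ≈ 3.115 → fails here (LHS ≠ RHS)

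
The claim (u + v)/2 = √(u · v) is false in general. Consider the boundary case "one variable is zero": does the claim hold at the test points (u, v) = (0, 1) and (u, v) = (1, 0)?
At (0, 1): LHS = 1/2 ≠ RHS = 0
At (1, 0): LHS = 1/2 ≠ RHS = 0

Answer: No, fails at both test points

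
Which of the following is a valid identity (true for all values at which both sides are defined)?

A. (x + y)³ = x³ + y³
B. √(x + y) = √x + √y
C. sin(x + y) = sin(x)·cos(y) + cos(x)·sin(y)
C

A: fails at (3, 3) — LHS = 216, RHS = 54.
B: fails at (3, 3) — LHS = √(6) ≈ 2.449, RHS = 2·√(3) ≈ 3.464.
C: holds — e.g. at (0, 1), both sides equal sin(1) ≈ 0.8415.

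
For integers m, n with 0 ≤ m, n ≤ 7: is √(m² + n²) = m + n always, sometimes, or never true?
Sometimes true

It holds at (m, n) = (0, 6) (both sides equal 6), but fails at (m, n) = (2, 7) (LHS = √(53) ≈ 7.28, RHS = 9).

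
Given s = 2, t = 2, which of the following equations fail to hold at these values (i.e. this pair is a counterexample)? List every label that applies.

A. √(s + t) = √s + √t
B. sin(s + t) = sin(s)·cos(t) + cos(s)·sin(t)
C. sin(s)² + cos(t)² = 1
Evaluating each claim at the given values:
A. LHS = 2, RHS = 2·√(2) ≈ 2.828 → fails here (LHS ≠ RHS)
B. LHS = sin(4) ≈ -0.7568, RHS = 2·sin(2)·cos(2) ≈ -0.7568 → holds here (LHS = RHS)
C. LHS = cos(2)² + sin(2)² = 1, RHS = 1 → holds here (LHS = RHS)

Answer: A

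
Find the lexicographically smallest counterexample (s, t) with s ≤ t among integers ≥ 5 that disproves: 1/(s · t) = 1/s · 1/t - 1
(s, t) = (5, 5)

Substituting (5, 5) into the claim:
LHS = 1/(5 · 5) = 1/25
RHS = 1/5 · 1/5 - 1 = -24/25

Since LHS ≠ RHS, this pair disproves the claim, and no lexicographically smaller pair (s ≤ t, integers ≥ 5) does.

For instance (5, 6) is also a counterexample (LHS = 1/30, RHS = -29/30), but it's lexicographically larger.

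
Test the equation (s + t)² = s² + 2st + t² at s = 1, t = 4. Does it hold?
Substituting s = 1, t = 4:

LHS = (1 + 4)² = 25
RHS = 1² + 2·1·4 + 4² = 25

LHS = RHS, so the equation holds at this point.

Answer: Holds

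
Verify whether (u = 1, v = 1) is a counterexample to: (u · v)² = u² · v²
No

Substituting u = 1, v = 1:
LHS = (1 · 1)² = 1
RHS = 1² · 1² = 1

The sides agree, so this pair does not disprove the claim.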